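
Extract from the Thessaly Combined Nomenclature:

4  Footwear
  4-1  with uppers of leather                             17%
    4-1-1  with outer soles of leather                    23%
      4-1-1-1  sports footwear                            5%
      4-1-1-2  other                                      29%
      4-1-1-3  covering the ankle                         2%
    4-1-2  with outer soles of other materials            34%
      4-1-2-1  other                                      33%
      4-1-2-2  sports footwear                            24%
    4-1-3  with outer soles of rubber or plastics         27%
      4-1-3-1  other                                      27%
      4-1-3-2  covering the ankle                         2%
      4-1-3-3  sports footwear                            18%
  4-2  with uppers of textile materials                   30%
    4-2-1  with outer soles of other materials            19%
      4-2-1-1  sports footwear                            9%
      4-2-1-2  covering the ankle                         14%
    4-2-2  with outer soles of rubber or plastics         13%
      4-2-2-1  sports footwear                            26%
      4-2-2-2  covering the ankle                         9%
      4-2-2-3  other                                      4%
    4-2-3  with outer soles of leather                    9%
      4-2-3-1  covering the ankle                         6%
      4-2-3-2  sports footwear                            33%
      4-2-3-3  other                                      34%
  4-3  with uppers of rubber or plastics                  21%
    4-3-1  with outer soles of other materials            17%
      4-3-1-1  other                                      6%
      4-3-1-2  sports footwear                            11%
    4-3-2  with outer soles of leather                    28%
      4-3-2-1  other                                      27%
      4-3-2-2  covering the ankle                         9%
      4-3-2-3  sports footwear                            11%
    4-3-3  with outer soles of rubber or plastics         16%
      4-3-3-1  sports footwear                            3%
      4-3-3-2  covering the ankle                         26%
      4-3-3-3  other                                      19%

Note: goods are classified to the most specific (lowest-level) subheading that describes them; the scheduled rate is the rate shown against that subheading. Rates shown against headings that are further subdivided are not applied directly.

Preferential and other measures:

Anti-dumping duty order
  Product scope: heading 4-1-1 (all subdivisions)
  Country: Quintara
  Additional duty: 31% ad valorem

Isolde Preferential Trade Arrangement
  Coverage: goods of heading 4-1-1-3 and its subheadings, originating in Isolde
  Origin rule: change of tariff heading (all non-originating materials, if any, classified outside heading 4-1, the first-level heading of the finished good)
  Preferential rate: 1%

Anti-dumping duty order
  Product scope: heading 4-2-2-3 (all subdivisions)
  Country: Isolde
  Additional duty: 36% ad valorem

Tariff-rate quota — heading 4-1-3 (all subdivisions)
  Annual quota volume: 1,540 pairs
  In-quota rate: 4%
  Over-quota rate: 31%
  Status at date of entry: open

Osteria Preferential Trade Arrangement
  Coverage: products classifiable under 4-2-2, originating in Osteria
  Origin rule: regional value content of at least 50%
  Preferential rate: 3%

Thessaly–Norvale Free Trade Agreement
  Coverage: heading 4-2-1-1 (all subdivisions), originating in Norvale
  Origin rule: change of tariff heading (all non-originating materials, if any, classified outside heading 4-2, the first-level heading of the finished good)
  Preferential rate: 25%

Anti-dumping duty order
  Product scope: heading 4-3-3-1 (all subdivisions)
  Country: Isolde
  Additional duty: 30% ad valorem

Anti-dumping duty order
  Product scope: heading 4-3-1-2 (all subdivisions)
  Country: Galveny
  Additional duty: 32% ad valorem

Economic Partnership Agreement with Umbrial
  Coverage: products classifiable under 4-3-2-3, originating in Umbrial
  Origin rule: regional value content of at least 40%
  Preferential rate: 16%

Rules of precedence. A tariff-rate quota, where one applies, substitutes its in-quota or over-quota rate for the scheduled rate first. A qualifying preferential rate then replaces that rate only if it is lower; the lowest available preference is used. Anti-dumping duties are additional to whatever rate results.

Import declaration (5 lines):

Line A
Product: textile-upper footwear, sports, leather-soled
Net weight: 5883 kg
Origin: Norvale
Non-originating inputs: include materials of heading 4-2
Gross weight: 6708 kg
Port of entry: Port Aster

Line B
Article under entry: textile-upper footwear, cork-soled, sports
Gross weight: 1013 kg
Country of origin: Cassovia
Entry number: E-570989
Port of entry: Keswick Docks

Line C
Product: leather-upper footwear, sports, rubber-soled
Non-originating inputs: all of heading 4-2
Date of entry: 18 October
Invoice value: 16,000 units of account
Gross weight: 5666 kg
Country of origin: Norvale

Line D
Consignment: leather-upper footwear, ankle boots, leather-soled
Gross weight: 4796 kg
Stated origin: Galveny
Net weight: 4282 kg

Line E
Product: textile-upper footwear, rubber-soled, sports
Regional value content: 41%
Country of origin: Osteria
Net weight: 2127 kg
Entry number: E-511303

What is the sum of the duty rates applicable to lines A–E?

74%

Line A: textile-upper → 4-2; leather-soled → 4-2-3; sports → 4-2-3-2. Scheduled 33%. Norvale agreement on 4-2-1-1: 4-2-3-2 not covered. → 33%.
Line B: textile-upper → 4-2; cork-soled → 4-2-1; sports → 4-2-1-1. Scheduled 9%. No special measure applies. → 9%.
Line C: leather-upper → 4-1; rubber-soled → 4-1-3; sports → 4-1-3-3. Scheduled 18%. quota on 4-1-3 open → in-quota 4%; Norvale agreement on 4-2-1-1: 4-1-3-3 not covered. → 4%.
Line D: leather-upper → 4-1; leather-soled → 4-1-1; ankle boots → 4-1-1-3. Scheduled 2%. No special measure applies. → 2%.
Line E: textile-upper → 4-2; rubber-soled → 4-2-2; sports → 4-2-2-1. Scheduled 26%. Osteria agreement on 4-2-2: RVC < 50%. → 26%.
Sum: 33% + 9% + 4% + 2% + 26% = 74%.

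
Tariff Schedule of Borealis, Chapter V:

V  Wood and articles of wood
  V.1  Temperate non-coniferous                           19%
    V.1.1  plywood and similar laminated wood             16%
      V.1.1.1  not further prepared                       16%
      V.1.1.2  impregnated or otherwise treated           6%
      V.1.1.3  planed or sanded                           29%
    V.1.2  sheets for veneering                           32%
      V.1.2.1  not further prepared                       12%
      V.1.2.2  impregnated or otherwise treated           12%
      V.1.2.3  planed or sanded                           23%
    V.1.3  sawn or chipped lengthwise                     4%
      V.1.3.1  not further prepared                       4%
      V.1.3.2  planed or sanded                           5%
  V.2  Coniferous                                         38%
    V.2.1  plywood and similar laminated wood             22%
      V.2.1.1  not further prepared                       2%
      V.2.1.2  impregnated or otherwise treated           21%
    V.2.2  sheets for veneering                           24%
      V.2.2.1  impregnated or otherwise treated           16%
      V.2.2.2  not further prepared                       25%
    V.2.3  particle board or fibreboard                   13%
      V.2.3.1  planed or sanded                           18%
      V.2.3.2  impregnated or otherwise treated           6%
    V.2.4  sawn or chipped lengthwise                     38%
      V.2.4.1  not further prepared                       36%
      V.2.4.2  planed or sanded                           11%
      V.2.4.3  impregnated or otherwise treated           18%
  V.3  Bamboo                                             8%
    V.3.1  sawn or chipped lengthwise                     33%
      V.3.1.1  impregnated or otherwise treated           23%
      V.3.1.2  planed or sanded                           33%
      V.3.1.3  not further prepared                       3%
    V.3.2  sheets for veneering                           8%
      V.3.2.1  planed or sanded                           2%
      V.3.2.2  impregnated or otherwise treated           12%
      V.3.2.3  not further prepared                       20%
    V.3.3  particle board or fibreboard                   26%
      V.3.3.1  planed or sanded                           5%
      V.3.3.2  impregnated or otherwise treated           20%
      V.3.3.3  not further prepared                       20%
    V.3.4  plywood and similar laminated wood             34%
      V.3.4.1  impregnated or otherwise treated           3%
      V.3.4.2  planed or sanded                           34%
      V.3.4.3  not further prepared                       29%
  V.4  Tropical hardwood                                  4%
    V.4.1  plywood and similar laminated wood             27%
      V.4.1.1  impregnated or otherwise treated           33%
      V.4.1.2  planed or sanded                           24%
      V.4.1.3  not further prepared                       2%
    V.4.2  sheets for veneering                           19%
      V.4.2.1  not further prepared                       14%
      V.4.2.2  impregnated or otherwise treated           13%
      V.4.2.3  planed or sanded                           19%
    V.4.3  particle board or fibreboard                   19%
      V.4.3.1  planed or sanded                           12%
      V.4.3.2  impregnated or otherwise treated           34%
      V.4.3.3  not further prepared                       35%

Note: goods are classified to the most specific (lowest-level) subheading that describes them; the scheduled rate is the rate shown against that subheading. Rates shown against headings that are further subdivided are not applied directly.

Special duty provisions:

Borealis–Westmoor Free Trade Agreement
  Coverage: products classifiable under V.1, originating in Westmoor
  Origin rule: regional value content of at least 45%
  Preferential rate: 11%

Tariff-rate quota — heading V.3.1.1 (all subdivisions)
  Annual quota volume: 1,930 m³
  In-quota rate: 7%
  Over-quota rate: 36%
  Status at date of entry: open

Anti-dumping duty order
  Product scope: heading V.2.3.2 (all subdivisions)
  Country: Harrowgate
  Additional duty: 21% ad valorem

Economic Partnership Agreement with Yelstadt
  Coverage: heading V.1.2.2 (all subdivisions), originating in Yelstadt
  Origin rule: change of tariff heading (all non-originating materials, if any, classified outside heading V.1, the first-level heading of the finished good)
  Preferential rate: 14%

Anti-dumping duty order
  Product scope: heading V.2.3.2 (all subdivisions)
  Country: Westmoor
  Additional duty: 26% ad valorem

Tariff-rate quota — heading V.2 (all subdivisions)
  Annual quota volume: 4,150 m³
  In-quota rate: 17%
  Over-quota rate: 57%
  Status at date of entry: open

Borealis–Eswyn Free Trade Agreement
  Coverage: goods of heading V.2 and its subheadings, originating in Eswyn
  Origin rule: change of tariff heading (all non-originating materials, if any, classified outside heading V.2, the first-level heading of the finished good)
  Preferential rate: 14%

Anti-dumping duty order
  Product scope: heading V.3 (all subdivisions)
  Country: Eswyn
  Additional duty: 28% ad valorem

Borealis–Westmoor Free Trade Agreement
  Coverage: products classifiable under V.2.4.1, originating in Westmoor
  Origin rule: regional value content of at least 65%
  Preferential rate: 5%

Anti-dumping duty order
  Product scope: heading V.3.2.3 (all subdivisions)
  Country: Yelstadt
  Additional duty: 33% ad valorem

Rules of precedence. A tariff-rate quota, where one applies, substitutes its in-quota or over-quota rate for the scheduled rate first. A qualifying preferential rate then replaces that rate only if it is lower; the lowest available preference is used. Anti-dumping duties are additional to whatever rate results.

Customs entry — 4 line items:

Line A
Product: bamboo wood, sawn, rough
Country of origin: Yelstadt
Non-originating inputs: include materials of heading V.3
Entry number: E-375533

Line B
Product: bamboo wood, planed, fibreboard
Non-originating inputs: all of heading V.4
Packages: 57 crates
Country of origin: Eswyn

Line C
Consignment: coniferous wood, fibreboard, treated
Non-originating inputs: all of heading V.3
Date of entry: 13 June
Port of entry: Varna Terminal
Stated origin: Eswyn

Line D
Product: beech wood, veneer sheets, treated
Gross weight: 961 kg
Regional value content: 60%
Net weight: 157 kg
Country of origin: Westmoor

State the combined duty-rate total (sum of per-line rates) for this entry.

61%

Line A: bamboo → V.3; sawn → V.3.1; rough → V.3.1.3. Scheduled 3%. Yelstadt agreement on V.1.2.2: V.3.1.3 not covered. → 3%.
Line B: bamboo → V.3; fibreboard → V.3.3; planed → V.3.3.1. Scheduled 5%. Eswyn agreement on V.2: V.3.3.1 not covered; anti-dumping (Eswyn, V.3): +28%; total 5% + 28% = 33%. → 33%.
Line C: coniferous → V.2; fibreboard → V.2.3; treated → V.2.3.2. Scheduled 6%. quota on V.2 open → in-quota 17%; Eswyn agreement on V.2: CTH met → 14% available; preferential 14%. → 14%.
Line D: beech → V.1; veneer sheets → V.1.2; treated → V.1.2.2. Scheduled 12%. Westmoor agreement on V.1: RVC ≥ 45% → 11% available; Westmoor agreement on V.2.4.1: V.1.2.2 not covered; preferential 11%. → 11%.
Sum: 3% + 33% + 14% + 11% = 61%.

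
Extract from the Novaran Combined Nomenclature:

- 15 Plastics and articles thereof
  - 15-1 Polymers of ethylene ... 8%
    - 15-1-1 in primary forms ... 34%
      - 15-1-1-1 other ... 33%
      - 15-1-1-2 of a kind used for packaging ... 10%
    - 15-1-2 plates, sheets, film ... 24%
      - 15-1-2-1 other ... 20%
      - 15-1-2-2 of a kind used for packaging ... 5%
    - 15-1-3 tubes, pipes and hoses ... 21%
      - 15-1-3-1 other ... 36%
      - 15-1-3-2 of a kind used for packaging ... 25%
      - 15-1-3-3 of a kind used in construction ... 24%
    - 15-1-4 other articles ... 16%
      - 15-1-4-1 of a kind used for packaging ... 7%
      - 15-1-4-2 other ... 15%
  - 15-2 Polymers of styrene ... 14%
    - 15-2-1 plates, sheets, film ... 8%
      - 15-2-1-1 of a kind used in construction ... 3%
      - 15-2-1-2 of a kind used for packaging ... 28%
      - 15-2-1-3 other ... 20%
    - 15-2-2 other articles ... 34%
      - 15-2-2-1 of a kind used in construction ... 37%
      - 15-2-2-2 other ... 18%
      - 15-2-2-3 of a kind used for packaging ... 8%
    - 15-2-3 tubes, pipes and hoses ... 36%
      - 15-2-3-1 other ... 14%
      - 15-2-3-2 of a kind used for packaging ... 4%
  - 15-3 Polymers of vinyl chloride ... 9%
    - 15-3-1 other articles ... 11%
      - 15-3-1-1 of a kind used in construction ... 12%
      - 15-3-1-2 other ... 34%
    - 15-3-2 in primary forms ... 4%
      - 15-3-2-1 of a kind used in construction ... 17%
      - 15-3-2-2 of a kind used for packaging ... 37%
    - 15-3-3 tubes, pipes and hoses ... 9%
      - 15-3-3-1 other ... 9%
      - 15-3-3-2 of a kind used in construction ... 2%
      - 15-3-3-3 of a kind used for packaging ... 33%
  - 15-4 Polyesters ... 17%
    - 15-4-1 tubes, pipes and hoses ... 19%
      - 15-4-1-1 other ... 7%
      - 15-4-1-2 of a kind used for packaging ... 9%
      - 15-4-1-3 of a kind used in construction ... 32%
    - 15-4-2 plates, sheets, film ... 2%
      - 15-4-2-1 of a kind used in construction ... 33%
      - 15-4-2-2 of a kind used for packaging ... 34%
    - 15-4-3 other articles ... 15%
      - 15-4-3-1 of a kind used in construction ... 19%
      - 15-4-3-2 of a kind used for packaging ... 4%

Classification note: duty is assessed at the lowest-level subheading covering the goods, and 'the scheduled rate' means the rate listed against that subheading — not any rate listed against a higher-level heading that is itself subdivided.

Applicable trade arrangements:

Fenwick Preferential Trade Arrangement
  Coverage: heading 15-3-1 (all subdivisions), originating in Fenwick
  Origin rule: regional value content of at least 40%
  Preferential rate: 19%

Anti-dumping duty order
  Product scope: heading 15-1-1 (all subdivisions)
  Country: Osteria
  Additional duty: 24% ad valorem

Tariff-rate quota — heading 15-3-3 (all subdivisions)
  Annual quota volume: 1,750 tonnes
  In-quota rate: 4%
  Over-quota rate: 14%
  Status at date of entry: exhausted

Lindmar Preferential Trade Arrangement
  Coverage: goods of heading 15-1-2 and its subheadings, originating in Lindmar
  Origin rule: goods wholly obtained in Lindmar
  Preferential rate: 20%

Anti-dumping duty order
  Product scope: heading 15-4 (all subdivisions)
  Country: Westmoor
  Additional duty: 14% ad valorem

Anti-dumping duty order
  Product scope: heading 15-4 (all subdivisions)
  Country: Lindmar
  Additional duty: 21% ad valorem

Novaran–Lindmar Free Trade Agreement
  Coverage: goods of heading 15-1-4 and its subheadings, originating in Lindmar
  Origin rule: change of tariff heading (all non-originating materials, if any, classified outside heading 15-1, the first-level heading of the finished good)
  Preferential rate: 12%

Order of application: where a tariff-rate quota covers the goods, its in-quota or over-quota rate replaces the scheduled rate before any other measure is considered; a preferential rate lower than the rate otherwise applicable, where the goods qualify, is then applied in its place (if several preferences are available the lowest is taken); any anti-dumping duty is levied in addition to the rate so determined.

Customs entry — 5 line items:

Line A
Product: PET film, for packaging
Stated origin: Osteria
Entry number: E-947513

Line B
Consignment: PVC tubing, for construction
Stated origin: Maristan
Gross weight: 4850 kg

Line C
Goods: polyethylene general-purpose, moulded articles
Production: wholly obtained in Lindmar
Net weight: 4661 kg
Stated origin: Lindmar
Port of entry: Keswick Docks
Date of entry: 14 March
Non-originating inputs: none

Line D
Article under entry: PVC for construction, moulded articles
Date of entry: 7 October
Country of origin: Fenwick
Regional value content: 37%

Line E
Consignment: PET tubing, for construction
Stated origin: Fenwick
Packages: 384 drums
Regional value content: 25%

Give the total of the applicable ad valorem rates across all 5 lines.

104%

Line A: PET → 15-4; film → 15-4-2; for packaging → 15-4-2-2. Scheduled 34%. No special measure applies. → 34%.
Line B: PVC → 15-3; tubing → 15-3-3; for construction → 15-3-3-2. Scheduled 2%. quota on 15-3-3 exhausted → over-quota 14%. → 14%.
Line C: polyethylene → 15-1; moulded articles → 15-1-4; general-purpose → 15-1-4-2. Scheduled 15%. Lindmar agreement on 15-1-2: 15-1-4-2 not covered; Lindmar agreement on 15-1-4: CTH met → 12% available; preferential 12%. → 12%.
Line D: PVC → 15-3; moulded articles → 15-3-1; for construction → 15-3-1-1. Scheduled 12%. Fenwick agreement on 15-3-1: RVC < 40%. → 12%.
Line E: PET → 15-4; tubing → 15-4-1; for construction → 15-4-1-3. Scheduled 32%. Fenwick agreement on 15-3-1: 15-4-1-3 not covered. → 32%.
Sum: 34% + 14% + 12% + 12% + 32% = 104%.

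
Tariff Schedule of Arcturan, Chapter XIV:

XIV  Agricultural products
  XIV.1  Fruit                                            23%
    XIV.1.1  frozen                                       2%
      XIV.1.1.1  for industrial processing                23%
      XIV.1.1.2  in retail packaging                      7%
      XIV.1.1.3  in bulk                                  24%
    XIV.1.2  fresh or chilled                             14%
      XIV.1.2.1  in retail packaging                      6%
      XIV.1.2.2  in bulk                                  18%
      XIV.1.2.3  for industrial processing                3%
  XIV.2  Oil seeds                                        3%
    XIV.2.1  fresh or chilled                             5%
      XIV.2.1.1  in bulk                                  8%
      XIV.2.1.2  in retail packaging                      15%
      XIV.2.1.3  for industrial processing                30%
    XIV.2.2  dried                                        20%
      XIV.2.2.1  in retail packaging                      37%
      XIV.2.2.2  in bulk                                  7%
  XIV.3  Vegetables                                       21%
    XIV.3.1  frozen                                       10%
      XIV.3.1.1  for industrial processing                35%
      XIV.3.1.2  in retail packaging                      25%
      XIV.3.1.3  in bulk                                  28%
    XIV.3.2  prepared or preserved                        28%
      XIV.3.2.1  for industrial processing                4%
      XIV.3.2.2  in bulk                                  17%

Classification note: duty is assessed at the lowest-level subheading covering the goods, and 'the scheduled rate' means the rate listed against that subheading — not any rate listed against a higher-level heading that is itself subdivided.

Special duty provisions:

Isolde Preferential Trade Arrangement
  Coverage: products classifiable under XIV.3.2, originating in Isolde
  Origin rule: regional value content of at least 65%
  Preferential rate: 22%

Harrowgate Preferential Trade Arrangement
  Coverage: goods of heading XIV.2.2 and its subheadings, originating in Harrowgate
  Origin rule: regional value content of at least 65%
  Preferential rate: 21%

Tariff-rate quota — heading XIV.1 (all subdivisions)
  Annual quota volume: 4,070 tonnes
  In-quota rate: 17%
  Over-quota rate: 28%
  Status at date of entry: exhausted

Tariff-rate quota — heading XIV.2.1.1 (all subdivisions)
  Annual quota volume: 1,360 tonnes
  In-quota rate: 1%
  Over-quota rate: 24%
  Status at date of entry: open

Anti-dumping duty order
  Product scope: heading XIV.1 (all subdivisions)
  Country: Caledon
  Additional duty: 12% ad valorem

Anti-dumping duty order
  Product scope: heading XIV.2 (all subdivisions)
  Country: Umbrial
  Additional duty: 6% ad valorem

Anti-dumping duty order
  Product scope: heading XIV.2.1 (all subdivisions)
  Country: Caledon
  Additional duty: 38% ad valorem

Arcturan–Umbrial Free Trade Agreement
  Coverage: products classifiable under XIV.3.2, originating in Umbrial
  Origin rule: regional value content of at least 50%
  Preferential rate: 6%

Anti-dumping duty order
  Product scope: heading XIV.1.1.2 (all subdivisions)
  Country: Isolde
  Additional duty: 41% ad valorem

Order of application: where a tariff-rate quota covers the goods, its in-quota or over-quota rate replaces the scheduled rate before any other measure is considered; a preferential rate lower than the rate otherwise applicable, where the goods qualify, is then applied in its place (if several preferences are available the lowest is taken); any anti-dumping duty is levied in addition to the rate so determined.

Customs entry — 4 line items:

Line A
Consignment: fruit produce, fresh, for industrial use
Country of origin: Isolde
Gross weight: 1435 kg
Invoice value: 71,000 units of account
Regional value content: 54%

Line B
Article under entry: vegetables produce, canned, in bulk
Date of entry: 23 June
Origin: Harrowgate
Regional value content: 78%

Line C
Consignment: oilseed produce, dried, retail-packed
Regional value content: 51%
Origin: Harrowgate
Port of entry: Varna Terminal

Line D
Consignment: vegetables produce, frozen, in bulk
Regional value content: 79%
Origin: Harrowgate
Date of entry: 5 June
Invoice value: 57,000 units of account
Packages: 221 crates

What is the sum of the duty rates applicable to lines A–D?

Line A: fruit → XIV.1; fresh → XIV.1.2; for industrial use → XIV.1.2.3. Scheduled 3%. quota on XIV.1 exhausted → over-quota 28%; Isolde agreement on XIV.3.2: XIV.1.2.3 not covered. → 28%.
Line B: vegetables → XIV.3; canned → XIV.3.2; in bulk → XIV.3.2.2. Scheduled 17%. Harrowgate agreement on XIV.2.2: XIV.3.2.2 not covered. → 17%.
Line C: oilseed → XIV.2; dried → XIV.2.2; retail-packed → XIV.2.2.1. Scheduled 37%. Harrowgate agreement on XIV.2.2: RVC < 65%. → 37%.
Line D: vegetables → XIV.3; frozen → XIV.3.1; in bulk → XIV.3.1.3. Scheduled 28%. Harrowgate agreement on XIV.2.2: XIV.3.1.3 not covered. → 28%.
Sum: 28% + 17% + 37% + 28% = 110%.

110%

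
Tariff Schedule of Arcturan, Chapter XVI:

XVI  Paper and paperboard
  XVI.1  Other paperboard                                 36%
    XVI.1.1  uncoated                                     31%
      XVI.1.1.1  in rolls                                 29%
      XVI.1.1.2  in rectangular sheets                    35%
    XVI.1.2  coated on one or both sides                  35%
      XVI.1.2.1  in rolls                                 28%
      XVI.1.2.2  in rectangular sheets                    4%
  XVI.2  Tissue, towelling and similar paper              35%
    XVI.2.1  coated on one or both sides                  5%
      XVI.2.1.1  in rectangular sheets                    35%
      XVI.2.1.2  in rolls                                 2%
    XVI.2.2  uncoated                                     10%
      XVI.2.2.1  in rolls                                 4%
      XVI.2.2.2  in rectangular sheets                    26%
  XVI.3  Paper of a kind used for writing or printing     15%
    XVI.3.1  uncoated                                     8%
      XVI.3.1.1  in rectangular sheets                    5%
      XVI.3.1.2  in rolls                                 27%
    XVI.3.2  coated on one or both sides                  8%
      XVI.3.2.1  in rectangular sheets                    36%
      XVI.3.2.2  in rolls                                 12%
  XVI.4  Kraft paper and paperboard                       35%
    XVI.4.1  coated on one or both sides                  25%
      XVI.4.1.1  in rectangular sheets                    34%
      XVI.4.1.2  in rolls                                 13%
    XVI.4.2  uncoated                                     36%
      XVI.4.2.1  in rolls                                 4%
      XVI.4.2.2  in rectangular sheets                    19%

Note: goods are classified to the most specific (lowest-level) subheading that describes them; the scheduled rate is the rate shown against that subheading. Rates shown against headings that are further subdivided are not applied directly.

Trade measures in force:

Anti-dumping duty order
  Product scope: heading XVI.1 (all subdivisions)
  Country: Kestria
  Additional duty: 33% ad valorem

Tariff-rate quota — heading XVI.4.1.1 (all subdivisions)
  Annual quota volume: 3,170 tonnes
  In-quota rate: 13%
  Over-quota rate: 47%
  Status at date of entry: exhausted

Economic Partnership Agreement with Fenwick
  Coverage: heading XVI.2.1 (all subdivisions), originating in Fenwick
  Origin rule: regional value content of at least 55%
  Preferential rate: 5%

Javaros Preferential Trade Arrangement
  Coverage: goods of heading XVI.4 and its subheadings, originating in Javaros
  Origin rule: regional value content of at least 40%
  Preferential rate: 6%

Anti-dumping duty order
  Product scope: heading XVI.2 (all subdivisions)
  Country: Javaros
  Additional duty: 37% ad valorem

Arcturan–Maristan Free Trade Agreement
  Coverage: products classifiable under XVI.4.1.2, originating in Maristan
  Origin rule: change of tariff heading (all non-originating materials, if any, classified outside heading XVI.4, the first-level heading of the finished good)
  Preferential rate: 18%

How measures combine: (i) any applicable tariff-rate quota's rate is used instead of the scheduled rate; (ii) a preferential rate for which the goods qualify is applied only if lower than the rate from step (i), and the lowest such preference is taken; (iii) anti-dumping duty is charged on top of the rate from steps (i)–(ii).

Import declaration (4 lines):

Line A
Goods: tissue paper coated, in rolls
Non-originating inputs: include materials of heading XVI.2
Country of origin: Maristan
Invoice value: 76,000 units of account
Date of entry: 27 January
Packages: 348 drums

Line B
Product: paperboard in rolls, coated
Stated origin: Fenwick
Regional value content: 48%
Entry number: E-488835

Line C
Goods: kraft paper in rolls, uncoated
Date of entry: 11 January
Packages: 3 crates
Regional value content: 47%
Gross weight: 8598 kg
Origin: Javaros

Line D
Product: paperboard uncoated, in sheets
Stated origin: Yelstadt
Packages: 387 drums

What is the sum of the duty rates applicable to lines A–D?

69%

Line A: tissue paper → XVI.2; coated → XVI.2.1; in rolls → XVI.2.1.2. Scheduled 2%. Maristan agreement on XVI.4.1.2: XVI.2.1.2 not covered. → 2%.
Line B: paperboard → XVI.1; coated → XVI.1.2; in rolls → XVI.1.2.1. Scheduled 28%. Fenwick agreement on XVI.2.1: XVI.1.2.1 not covered. → 28%.
Line C: kraft paper → XVI.4; uncoated → XVI.4.2; in rolls → XVI.4.2.1. Scheduled 4%. Javaros agreement on XVI.4: RVC ≥ 40% → 6% available; preference 6% not lower than 4% → no reduction. → 4%.
Line D: paperboard → XVI.1; uncoated → XVI.1.1; in sheets → XVI.1.1.2. Scheduled 35%. No special measure applies. → 35%.
Sum: 2% + 28% + 4% + 35% = 69%.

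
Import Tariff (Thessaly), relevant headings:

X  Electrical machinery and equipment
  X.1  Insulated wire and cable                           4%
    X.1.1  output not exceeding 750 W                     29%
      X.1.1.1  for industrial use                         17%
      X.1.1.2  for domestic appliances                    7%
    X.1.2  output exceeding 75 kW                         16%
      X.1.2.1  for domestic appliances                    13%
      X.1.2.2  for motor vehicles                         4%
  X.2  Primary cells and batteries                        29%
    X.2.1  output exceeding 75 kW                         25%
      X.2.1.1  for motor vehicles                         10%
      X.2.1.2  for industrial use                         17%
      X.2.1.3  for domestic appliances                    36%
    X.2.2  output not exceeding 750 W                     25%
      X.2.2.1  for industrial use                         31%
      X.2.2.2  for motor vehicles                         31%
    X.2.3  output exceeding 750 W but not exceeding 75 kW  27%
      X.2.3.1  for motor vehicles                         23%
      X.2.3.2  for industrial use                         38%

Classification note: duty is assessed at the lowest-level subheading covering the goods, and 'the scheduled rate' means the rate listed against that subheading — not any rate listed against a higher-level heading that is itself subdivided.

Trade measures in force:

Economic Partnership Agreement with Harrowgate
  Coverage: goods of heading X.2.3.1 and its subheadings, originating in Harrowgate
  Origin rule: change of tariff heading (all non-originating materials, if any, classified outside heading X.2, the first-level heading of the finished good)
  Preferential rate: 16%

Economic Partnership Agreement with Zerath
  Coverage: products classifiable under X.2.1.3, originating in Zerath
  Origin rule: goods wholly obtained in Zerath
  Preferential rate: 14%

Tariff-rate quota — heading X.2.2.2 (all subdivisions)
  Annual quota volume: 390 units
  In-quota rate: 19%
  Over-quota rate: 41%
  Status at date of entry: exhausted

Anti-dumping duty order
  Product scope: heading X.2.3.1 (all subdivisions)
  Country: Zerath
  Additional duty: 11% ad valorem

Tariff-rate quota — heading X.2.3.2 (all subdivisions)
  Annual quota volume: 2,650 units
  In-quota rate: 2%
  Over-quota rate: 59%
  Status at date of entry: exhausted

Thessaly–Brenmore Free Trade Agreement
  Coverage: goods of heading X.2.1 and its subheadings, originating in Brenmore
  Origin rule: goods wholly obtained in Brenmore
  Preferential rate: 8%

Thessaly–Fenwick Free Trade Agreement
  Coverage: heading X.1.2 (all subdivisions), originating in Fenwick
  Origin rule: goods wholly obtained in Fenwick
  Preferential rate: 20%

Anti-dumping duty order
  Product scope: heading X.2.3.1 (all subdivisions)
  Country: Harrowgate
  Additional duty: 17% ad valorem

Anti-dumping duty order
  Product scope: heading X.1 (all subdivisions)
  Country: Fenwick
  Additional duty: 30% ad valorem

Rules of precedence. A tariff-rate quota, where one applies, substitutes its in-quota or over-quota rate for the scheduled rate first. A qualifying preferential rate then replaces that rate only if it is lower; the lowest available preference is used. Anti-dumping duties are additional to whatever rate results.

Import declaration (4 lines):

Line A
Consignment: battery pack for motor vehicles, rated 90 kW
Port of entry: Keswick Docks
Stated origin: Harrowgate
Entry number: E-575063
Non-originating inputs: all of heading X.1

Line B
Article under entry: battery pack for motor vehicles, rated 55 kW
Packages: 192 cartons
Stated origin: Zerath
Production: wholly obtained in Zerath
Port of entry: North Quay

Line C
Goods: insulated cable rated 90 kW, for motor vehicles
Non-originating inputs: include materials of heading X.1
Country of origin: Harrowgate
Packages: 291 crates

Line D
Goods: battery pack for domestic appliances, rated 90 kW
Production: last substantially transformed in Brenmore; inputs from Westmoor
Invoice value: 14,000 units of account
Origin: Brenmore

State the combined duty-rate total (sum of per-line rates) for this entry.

84%

Line A: battery pack → X.2; rated 90 kW → X.2.1; for motor vehicles → X.2.1.1. Scheduled 10%. Harrowgate agreement on X.2.3.1: X.2.1.1 not covered. → 10%.
Line B: battery pack → X.2; rated 55 kW → X.2.3; for motor vehicles → X.2.3.1. Scheduled 23%. Zerath agreement on X.2.1.3: X.2.3.1 not covered; anti-dumping (Zerath, X.2.3.1): +11%; total 23% + 11% = 34%. → 34%.
Line C: insulated cable → X.1; rated 90 kW → X.1.2; for motor vehicles → X.1.2.2. Scheduled 4%. Harrowgate agreement on X.2.3.1: X.1.2.2 not covered. → 4%.
Line D: battery pack → X.2; rated 90 kW → X.2.1; for domestic appliances → X.2.1.3. Scheduled 36%. Brenmore agreement on X.2.1: not wholly obtained. → 36%.
Sum: 10% + 34% + 4% + 36% = 84%.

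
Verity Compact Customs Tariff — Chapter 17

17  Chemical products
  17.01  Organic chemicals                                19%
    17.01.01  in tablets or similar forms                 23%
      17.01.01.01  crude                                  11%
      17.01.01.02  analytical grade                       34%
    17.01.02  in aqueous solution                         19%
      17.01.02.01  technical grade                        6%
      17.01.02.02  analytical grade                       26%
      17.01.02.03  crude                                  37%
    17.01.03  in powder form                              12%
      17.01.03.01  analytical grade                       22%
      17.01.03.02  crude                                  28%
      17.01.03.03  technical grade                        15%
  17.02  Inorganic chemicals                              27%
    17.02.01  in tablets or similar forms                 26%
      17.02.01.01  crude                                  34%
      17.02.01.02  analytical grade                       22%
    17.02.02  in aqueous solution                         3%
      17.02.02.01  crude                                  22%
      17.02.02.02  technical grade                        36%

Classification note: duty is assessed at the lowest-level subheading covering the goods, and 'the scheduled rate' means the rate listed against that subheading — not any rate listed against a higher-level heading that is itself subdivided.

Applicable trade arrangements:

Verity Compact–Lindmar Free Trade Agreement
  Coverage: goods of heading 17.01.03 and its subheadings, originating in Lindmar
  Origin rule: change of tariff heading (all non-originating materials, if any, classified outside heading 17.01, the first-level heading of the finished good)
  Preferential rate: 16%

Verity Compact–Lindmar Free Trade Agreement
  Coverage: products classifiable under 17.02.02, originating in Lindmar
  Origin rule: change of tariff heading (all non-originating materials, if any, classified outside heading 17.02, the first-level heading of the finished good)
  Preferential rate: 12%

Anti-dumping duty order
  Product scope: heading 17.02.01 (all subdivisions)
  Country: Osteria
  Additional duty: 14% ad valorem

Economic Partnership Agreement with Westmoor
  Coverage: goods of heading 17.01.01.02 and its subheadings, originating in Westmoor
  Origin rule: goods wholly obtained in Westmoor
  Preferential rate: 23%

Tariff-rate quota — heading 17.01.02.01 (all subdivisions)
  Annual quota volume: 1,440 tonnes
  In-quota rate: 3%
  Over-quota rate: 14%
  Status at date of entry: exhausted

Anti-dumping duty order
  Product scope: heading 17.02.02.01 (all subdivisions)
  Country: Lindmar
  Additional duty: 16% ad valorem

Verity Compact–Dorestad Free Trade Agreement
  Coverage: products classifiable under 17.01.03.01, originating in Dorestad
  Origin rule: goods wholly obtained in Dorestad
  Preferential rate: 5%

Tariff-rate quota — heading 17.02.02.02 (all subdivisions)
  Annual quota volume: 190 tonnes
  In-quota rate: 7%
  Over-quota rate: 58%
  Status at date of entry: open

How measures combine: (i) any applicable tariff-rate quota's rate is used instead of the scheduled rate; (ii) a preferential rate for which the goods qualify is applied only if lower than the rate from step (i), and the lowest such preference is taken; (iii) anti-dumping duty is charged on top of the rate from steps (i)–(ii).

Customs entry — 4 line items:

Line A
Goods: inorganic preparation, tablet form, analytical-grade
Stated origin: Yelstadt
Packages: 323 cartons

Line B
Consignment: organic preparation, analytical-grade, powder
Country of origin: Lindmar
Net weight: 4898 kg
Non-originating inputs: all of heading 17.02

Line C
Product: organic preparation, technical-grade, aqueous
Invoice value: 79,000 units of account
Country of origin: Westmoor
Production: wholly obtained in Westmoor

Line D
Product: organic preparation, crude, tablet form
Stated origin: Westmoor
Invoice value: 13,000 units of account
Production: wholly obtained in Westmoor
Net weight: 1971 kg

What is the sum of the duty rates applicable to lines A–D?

63%

Line A: inorganic → 17.02; tablet form → 17.02.01; analytical-grade → 17.02.01.02. Scheduled 22%. No special measure applies. → 22%.
Line B: organic → 17.01; powder → 17.01.03; analytical-grade → 17.01.03.01. Scheduled 22%. Lindmar agreement on 17.01.03: CTH met → 16% available; Lindmar agreement on 17.02.02: 17.01.03.01 not covered; preferential 16%. → 16%.
Line C: organic → 17.01; aqueous → 17.01.02; technical-grade → 17.01.02.01. Scheduled 6%. quota on 17.01.02.01 exhausted → over-quota 14%; Westmoor agreement on 17.01.01.02: 17.01.02.01 not covered. → 14%.
Line D: organic → 17.01; tablet form → 17.01.01; crude → 17.01.01.01. Scheduled 11%. Westmoor agreement on 17.01.01.02: 17.01.01.01 not covered. → 11%.
Sum: 22% + 16% + 14% + 11% = 63%.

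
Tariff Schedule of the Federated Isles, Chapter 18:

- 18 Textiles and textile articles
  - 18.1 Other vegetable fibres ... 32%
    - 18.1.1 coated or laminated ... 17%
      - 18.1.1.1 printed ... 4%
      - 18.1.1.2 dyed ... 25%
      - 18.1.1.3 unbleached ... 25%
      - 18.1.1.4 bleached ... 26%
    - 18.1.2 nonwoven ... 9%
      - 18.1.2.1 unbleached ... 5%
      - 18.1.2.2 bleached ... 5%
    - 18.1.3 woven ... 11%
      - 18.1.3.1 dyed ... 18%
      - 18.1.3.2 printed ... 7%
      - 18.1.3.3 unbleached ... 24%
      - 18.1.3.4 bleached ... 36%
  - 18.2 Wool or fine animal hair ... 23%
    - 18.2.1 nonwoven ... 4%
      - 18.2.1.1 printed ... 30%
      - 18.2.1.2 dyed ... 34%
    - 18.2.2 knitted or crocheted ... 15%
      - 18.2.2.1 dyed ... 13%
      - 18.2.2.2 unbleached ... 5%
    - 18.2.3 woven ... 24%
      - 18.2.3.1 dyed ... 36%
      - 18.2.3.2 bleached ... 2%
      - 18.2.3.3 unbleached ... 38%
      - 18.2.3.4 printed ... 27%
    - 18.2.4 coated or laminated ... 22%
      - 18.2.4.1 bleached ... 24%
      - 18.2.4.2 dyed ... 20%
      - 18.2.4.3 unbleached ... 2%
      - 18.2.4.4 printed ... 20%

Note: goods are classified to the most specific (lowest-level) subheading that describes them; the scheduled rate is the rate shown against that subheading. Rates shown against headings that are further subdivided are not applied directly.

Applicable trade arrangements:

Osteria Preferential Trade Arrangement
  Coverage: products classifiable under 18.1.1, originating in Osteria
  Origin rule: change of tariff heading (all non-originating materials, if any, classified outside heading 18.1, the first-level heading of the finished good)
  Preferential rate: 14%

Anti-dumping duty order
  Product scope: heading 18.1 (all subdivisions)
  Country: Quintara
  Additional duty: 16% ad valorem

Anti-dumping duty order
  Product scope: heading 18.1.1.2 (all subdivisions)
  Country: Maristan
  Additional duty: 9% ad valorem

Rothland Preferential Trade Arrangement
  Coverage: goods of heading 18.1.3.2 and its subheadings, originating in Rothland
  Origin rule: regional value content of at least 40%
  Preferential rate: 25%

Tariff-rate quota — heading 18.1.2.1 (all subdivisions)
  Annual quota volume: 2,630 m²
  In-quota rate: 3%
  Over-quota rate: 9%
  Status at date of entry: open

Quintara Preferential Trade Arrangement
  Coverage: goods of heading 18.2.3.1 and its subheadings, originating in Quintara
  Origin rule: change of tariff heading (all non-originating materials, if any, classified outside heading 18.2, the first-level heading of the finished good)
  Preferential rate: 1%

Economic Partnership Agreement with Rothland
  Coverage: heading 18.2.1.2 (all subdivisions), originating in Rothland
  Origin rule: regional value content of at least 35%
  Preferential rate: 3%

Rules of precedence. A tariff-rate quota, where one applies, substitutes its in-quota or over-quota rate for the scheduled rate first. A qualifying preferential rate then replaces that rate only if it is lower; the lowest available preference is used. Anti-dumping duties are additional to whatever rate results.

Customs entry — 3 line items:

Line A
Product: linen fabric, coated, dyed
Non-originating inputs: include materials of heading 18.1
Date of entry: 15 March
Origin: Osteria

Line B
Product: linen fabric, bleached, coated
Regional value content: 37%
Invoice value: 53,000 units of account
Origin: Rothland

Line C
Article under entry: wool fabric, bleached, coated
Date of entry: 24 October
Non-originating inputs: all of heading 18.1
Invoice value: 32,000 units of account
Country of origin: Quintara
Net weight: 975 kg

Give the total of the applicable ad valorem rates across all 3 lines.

Line A: linen → 18.1; coated → 18.1.1; dyed → 18.1.1.2. Scheduled 25%. Osteria agreement on 18.1.1: CTH not met. → 25%.
Line B: linen → 18.1; coated → 18.1.1; bleached → 18.1.1.4. Scheduled 26%. Rothland agreement on 18.1.3.2: 18.1.1.4 not covered; Rothland agreement on 18.2.1.2: 18.1.1.4 not covered. → 26%.
Line C: wool → 18.2; coated → 18.2.4; bleached → 18.2.4.1. Scheduled 24%. Quintara agreement on 18.2.3.1: 18.2.4.1 not covered. → 24%.
Sum: 25% + 26% + 24% = 75%.

75%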